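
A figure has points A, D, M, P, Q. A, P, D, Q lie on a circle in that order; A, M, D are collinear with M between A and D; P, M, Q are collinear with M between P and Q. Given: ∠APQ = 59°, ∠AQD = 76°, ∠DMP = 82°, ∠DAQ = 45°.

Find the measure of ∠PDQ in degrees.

∠PDQ = 112°

1. ∠AMQ = 82°  [vertical angles at M]
2. ∠AQP = 53°  [△AMQ]
3. ∠PAQ = 68°  [△APQ]
4. ∠PDQ = 112°  [cyclic APDQ, opposite ∠A+∠D]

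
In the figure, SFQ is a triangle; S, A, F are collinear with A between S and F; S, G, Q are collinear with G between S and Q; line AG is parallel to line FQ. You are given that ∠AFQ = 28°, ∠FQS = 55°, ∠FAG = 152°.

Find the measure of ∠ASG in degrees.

∠ASG = 97°

1. ∠QFS = 28°  [A on ray FS]
2. ∠FSQ = 97°  [△SFQ]
3. ∠ASG = 97°  [A on SF, G on SQ]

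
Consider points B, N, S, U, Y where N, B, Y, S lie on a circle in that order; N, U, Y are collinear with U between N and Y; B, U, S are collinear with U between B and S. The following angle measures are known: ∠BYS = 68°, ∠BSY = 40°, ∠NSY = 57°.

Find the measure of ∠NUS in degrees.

1. ∠SBY = 72°  [△BYS]
2. ∠BNY = 40°  [same arc BY]
3. ∠NBY = 123°  [cyclic NBYS, opposite ∠B+∠S]
4. ∠SNY = 72°  [same arc YS]
5. ∠BYN = 17°  [△NBY]
6. ∠BSN = 17°  [same arc NB]
7. ∠NUS = 91°  [△NUS]

∠NUS = 91°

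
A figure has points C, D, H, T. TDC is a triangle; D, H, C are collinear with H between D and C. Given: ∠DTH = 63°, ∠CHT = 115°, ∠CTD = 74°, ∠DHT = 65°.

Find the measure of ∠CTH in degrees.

1. ∠HDT = 52°  [△TDH]
2. ∠CDT = 52°  [H on ray DC]
3. ∠DCT = 54°  [△TDC]
4. ∠HCT = 54°  [H on ray CD]
5. ∠CTH = 11°  [△THC]

∠CTH = 11°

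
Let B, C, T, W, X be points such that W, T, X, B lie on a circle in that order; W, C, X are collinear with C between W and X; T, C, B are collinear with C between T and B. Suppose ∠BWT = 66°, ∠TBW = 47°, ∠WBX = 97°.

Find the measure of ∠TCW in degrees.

1. ∠BTW = 67°  [△WTB]
2. ∠TXW = 47°  [same arc WT]
3. ∠WTX = 83°  [cyclic WTXB, opposite ∠T+∠B]
4. ∠TWX = 50°  [△WTX]
5. ∠TCW = 63°  [△WCT]

∠TCW = 63°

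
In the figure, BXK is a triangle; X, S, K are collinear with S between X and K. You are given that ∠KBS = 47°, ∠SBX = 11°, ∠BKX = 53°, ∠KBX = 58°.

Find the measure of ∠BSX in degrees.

1. ∠BXK = 69°  [△BXK]
2. ∠BXS = 69°  [S on ray XK]
3. ∠BSX = 100°  [△BXS]

∠BSX = 100°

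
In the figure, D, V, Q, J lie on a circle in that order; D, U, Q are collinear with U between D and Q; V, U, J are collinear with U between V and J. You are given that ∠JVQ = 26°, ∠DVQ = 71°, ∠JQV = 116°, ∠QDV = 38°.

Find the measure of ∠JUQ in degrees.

∠JUQ = 97°

1. ∠JDQ = 26°  [same arc QJ]
2. ∠QJV = 38°  [△VQJ]
3. ∠DJQ = 109°  [cyclic DVQJ, opposite ∠V+∠J]
4. ∠DQJ = 45°  [△DQJ]
5. ∠JUQ = 97°  [△QUJ]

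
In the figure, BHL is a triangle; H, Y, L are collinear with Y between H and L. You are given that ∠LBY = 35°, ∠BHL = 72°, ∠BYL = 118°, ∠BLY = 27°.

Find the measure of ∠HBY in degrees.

∠HBY = 46°

1. ∠BHY = 72°  [Y on ray HL]
2. ∠BYH = 62°  [linear pair at Y on HL]
3. ∠HBY = 46°  [△BHY]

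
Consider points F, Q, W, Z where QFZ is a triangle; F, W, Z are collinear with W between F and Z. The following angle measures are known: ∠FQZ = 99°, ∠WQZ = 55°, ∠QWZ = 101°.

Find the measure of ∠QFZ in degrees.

1. ∠QZW = 24°  [△QWZ]
2. ∠FZQ = 24°  [W on ray ZF]
3. ∠QFZ = 57°  [△QFZ]

∠QFZ = 57°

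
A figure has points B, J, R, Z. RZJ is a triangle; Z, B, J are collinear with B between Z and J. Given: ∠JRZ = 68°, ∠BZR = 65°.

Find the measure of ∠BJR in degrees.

1. ∠JZR = 65°  [B on ray ZJ]
2. ∠RJZ = 47°  [△RZJ]
3. ∠BJR = 47°  [B on ray JZ]

∠BJR = 47°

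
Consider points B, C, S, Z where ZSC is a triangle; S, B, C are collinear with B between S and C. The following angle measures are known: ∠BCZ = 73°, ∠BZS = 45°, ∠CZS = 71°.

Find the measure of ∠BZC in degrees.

∠BZC = 26°

1. ∠SCZ = 73°  [B on ray CS]
2. ∠CSZ = 36°  [△ZSC]
3. ∠BSZ = 36°  [B on ray SC]
4. ∠SBZ = 99°  [△ZSB]
5. ∠CBZ = 81°  [linear pair at B on SC]
6. ∠BZC = 26°  [△ZBC]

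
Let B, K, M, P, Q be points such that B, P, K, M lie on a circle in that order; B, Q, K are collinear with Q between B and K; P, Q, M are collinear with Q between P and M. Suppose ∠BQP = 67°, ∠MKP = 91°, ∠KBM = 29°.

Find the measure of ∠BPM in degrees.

∠BPM = 53°

1. ∠KQM = 67°  [vertical angles at Q]
2. ∠MBP = 89°  [cyclic BPKM, opposite ∠B+∠K]
3. ∠BQM = 113°  [linear pair at Q on BK]
4. ∠BMP = 38°  [△BQM]
5. ∠BPM = 53°  [△BPM]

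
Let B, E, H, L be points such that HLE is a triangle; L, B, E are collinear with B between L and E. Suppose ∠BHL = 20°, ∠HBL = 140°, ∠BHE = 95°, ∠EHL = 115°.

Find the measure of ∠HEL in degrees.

∠HEL = 45°

1. ∠EBH = 40°  [linear pair at B on LE]
2. ∠BEH = 45°  [△HBE]
3. ∠HEL = 45°  [B on ray EL]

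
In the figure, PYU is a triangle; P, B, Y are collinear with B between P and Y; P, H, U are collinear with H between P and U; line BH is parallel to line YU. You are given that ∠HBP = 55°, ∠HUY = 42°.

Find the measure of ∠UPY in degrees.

1. ∠PYU = 55°  [BH∥YU, corresponding at B]
2. ∠PUY = 42°  [H on ray UP]
3. ∠UPY = 83°  [△PYU]

∠UPY = 83°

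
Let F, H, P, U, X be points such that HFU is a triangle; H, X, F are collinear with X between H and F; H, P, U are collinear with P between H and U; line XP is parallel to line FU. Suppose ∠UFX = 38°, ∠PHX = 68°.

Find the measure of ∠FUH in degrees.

∠FUH = 74°

1. ∠HFU = 38°  [X on ray FH]
2. ∠FHU = 68°  [X on HF, P on HU]
3. ∠FUH = 74°  [△HFU]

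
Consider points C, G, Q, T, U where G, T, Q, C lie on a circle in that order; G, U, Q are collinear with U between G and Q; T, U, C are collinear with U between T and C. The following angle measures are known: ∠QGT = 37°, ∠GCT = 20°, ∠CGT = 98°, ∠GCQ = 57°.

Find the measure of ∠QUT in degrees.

1. ∠QCT = 37°  [same arc TQ]
2. ∠GQT = 20°  [same arc GT]
3. ∠CQT = 82°  [cyclic GTQC, opposite ∠G+∠Q]
4. ∠CTQ = 61°  [△TQC]
5. ∠QUT = 99°  [△TUQ]

∠QUT = 99°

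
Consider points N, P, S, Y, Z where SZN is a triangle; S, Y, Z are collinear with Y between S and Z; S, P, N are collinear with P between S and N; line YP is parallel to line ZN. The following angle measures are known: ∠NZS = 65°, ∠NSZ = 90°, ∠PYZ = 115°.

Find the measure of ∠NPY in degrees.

∠NPY = 155°

1. ∠SNZ = 25°  [△SZN]
2. ∠SPY = 25°  [YP∥ZN, corresponding at P]
3. ∠NPY = 155°  [linear pair at P on SN]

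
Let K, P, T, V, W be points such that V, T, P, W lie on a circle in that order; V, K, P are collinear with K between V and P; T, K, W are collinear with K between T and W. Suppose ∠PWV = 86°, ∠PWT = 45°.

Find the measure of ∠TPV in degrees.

1. ∠PTV = 94°  [cyclic VTPW, opposite ∠T+∠W]
2. ∠PVT = 45°  [same arc TP]
3. ∠TPV = 41°  [△VTP]

∠TPV = 41°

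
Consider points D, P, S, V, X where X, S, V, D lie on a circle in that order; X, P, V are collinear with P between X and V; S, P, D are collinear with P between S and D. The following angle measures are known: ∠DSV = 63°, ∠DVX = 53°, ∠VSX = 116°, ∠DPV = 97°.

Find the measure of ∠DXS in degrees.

∠DXS = 93°

1. ∠DXV = 63°  [same arc VD]
2. ∠DSX = 53°  [same arc XD]
3. ∠DPX = 83°  [linear pair at P on XV]
4. ∠SDX = 34°  [△XPD]
5. ∠DXS = 93°  [△XSD]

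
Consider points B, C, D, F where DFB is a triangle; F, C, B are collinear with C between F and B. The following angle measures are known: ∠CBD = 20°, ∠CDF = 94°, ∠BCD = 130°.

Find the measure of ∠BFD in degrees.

∠BFD = 36°

1. ∠DCF = 50°  [linear pair at C on FB]
2. ∠CFD = 36°  [△DFC]
3. ∠BFD = 36°  [C on ray FB]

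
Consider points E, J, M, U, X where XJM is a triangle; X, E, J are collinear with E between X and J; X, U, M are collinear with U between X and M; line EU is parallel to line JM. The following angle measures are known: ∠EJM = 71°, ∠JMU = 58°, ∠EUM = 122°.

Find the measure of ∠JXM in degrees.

1. ∠MJX = 71°  [E on ray JX]
2. ∠JMX = 58°  [U on ray MX]
3. ∠JXM = 51°  [△XJM]

∠JXM = 51°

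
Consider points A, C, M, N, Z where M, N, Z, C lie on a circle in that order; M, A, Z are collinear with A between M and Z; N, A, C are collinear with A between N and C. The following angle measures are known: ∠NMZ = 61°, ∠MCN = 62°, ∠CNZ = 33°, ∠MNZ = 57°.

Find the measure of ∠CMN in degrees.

∠CMN = 94°

1. ∠NCZ = 61°  [same arc NZ]
2. ∠CZN = 86°  [△NZC]
3. ∠CMN = 94°  [cyclic MNZC, opposite ∠M+∠Z]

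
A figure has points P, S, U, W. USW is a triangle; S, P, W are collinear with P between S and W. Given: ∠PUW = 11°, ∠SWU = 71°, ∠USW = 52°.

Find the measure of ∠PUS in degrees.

∠PUS = 46°

1. ∠PWU = 71°  [P on ray WS]
2. ∠PSU = 52°  [P on ray SW]
3. ∠UPW = 98°  [△UPW]
4. ∠SPU = 82°  [linear pair at P on SW]
5. ∠PUS = 46°  [△USP]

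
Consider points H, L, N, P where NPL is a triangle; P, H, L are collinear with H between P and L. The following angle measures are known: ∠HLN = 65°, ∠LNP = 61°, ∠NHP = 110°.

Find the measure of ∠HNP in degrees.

1. ∠NLP = 65°  [H on ray LP]
2. ∠LPN = 54°  [△NPL]
3. ∠HPN = 54°  [H on ray PL]
4. ∠HNP = 16°  [△NPH]

∠HNP = 16°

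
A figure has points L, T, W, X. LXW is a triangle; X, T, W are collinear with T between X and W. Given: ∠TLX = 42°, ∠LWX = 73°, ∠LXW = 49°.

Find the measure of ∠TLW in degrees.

1. ∠LWT = 73°  [T on ray WX]
2. ∠LXT = 49°  [T on ray XW]
3. ∠LTX = 89°  [△LXT]
4. ∠LTW = 91°  [linear pair at T on XW]
5. ∠TLW = 16°  [△LTW]

∠TLW = 16°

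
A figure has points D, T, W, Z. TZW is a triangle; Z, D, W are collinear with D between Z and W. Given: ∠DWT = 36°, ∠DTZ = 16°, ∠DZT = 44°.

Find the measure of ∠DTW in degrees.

∠DTW = 84°

1. ∠TDZ = 120°  [△TZD]
2. ∠TDW = 60°  [linear pair at D on ZW]
3. ∠DTW = 84°  [△TDW]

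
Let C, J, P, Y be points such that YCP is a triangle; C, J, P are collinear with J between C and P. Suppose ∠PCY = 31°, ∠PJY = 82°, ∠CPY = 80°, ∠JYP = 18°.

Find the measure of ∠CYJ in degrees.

1. ∠JCY = 31°  [J on ray CP]
2. ∠CJY = 98°  [linear pair at J on CP]
3. ∠CYJ = 51°  [△YCJ]

∠CYJ = 51°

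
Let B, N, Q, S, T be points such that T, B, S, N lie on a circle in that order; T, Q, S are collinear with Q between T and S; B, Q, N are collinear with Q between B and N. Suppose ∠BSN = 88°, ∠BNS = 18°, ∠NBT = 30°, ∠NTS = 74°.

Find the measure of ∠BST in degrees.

1. ∠BTN = 92°  [cyclic TBSN, opposite ∠T+∠S]
2. ∠BNT = 58°  [△TBN]
3. ∠BST = 58°  [same arc TB]

∠BST = 58°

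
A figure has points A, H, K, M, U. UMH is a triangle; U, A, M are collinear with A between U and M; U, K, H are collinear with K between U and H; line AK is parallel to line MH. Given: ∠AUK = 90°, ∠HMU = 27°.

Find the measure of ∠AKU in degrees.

∠AKU = 63°

1. ∠HUM = 90°  [A on UM, K on UH]
2. ∠MHU = 63°  [△UMH]
3. ∠AKU = 63°  [AK∥MH, corresponding at K]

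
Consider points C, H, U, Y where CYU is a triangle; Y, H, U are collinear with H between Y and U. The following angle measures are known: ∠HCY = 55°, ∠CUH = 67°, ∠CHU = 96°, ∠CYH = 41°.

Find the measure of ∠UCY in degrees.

∠UCY = 72°

1. ∠CUY = 67°  [H on ray UY]
2. ∠CYU = 41°  [H on ray YU]
3. ∠UCY = 72°  [△CYU]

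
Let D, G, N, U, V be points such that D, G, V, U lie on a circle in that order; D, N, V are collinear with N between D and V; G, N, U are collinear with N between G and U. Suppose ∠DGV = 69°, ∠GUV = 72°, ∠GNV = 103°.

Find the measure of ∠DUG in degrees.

∠DUG = 39°

1. ∠GDV = 72°  [same arc GV]
2. ∠DVG = 39°  [△DGV]
3. ∠DUG = 39°  [same arc DG]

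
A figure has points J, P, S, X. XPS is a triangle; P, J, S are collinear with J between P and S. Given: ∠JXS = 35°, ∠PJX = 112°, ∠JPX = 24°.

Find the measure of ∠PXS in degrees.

1. ∠SJX = 68°  [linear pair at J on PS]
2. ∠SPX = 24°  [J on ray PS]
3. ∠JSX = 77°  [△XJS]
4. ∠PSX = 77°  [J on ray SP]
5. ∠PXS = 79°  [△XPS]

∠PXS = 79°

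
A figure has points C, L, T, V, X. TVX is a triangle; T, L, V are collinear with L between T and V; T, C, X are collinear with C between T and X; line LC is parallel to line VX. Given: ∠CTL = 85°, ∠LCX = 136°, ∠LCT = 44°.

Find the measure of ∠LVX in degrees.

1. ∠CLT = 51°  [△TLC]
2. ∠CLV = 129°  [linear pair at L on TV]
3. ∠LVX = 51°  [LC∥VX, co-interior at V–L]

∠LVX = 51°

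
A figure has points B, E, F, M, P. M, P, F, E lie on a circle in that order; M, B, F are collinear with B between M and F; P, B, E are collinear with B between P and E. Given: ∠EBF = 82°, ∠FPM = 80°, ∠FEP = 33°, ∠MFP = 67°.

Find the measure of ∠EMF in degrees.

1. ∠EBM = 98°  [linear pair at B on MF]
2. ∠MEP = 67°  [same arc MP]
3. ∠EMF = 15°  [△MBE]

∠EMF = 15°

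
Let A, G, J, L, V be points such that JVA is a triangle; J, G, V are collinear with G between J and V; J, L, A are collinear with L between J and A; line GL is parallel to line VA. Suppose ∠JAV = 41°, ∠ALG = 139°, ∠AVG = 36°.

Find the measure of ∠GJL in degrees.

1. ∠AVJ = 36°  [G on ray VJ]
2. ∠AJV = 103°  [△JVA]
3. ∠GJL = 103°  [G on JV, L on JA]

∠GJL = 103°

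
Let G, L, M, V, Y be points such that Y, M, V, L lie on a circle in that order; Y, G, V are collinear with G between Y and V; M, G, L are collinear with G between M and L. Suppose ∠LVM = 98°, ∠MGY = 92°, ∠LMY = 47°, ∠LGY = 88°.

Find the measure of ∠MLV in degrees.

1. ∠LGV = 92°  [vertical angles at G]
2. ∠LVY = 47°  [same arc YL]
3. ∠MLV = 41°  [△VGL]

∠MLV = 41°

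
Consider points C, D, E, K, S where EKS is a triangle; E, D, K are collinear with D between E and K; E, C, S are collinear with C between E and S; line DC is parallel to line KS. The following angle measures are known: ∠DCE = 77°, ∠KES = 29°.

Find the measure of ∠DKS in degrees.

∠DKS = 74°

1. ∠ESK = 77°  [DC∥KS, corresponding at C]
2. ∠EKS = 74°  [△EKS]
3. ∠DKS = 74°  [D on ray KE]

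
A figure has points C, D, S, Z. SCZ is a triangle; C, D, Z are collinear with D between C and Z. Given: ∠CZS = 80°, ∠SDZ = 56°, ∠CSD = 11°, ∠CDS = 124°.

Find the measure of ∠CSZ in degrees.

1. ∠DCS = 45°  [△SCD]
2. ∠SCZ = 45°  [D on ray CZ]
3. ∠CSZ = 55°  [△SCZ]

∠CSZ = 55°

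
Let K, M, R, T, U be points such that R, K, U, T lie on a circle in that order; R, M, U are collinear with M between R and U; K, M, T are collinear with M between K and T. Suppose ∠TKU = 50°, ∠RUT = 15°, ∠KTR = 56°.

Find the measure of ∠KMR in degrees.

∠KMR = 106°

1. ∠TRU = 50°  [same arc UT]
2. ∠RKT = 15°  [same arc RT]
3. ∠RTU = 115°  [△RUT]
4. ∠KUR = 56°  [same arc RK]
5. ∠RKU = 65°  [cyclic RKUT, opposite ∠K+∠T]
6. ∠KRU = 59°  [△RKU]
7. ∠KMR = 106°  [△RMK]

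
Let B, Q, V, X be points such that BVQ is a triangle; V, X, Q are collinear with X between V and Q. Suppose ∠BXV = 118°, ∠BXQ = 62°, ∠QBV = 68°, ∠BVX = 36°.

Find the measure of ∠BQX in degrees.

∠BQX = 76°

1. ∠BVQ = 36°  [X on ray VQ]
2. ∠BQV = 76°  [△BVQ]
3. ∠BQX = 76°  [X on ray QV]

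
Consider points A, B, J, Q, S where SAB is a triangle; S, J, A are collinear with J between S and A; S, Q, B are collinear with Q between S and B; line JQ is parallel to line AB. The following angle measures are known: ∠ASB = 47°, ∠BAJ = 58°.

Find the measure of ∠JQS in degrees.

1. ∠BAS = 58°  [J on ray AS]
2. ∠ABS = 75°  [△SAB]
3. ∠JQS = 75°  [JQ∥AB, corresponding at Q]

∠JQS = 75°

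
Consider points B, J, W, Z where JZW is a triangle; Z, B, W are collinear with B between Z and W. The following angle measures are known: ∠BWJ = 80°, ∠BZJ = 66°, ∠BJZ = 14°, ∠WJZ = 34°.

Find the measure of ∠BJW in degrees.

∠BJW = 20°

1. ∠JBZ = 100°  [△JZB]
2. ∠JBW = 80°  [linear pair at B on ZW]
3. ∠BJW = 20°  [△JBW]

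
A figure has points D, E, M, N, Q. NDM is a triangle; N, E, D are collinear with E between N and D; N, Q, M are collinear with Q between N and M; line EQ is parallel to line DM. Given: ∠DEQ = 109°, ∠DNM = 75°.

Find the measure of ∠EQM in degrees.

∠EQM = 146°

1. ∠NEQ = 71°  [linear pair at E on ND]
2. ∠ENQ = 75°  [E on ND, Q on NM]
3. ∠EQN = 34°  [△NEQ]
4. ∠EQM = 146°  [linear pair at Q on NM]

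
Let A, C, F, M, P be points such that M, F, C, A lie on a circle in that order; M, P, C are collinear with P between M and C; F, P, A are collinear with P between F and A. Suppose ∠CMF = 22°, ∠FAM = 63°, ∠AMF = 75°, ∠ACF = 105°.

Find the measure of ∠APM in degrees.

∠APM = 64°

1. ∠CAF = 22°  [same arc FC]
2. ∠FCM = 63°  [same arc MF]
3. ∠AFC = 53°  [△FCA]
4. ∠CPF = 64°  [△FPC]
5. ∠APM = 64°  [vertical angles at P]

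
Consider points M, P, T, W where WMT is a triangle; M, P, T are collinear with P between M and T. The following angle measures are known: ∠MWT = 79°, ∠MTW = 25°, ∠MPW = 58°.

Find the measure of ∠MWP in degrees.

∠MWP = 46°

1. ∠TMW = 76°  [△WMT]
2. ∠PMW = 76°  [P on ray MT]
3. ∠MWP = 46°  [△WMP]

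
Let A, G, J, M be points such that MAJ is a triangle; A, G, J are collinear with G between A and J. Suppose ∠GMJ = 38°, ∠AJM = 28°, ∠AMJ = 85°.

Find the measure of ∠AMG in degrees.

1. ∠JAM = 67°  [△MAJ]
2. ∠GJM = 28°  [G on ray JA]
3. ∠GAM = 67°  [G on ray AJ]
4. ∠JGM = 114°  [△MGJ]
5. ∠AGM = 66°  [linear pair at G on AJ]
6. ∠AMG = 47°  [△MAG]

∠AMG = 47°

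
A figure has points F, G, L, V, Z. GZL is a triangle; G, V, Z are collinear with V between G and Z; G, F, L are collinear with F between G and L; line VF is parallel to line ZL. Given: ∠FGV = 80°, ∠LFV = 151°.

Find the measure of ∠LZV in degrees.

1. ∠GFV = 29°  [linear pair at F on GL]
2. ∠FVG = 71°  [△GVF]
3. ∠FVZ = 109°  [linear pair at V on GZ]
4. ∠LZV = 71°  [VF∥ZL, co-interior at Z–V]

∠LZV = 71°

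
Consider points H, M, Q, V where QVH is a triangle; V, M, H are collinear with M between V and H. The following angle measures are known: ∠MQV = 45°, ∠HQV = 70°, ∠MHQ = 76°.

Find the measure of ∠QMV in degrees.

∠QMV = 101°

1. ∠QHV = 76°  [M on ray HV]
2. ∠HVQ = 34°  [△QVH]
3. ∠MVQ = 34°  [M on ray VH]
4. ∠QMV = 101°  [△QVM]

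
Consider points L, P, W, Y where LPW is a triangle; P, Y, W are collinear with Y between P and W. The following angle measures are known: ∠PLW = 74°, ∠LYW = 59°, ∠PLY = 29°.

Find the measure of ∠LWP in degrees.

1. ∠LYP = 121°  [linear pair at Y on PW]
2. ∠LPY = 30°  [△LPY]
3. ∠LPW = 30°  [Y on ray PW]
4. ∠LWP = 76°  [△LPW]

∠LWP = 76°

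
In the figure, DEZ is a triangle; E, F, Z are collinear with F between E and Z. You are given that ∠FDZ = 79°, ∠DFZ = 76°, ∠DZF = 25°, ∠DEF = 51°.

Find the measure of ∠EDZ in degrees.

∠EDZ = 104°

1. ∠DZE = 25°  [F on ray ZE]
2. ∠DEZ = 51°  [F on ray EZ]
3. ∠EDZ = 104°  [△DEZ]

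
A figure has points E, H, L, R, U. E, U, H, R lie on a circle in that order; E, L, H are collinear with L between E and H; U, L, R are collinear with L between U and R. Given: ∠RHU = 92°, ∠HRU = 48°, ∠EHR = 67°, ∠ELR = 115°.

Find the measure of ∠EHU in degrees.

1. ∠HUR = 40°  [△UHR]
2. ∠HLU = 115°  [vertical angles at L]
3. ∠EHU = 25°  [△ULH]

∠EHU = 25°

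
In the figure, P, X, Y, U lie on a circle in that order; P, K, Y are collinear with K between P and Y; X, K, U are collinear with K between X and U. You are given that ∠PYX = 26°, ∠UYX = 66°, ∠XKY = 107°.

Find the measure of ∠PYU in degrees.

∠PYU = 40°

1. ∠PUX = 26°  [same arc PX]
2. ∠UPX = 114°  [cyclic PXYU, opposite ∠P+∠Y]
3. ∠PXU = 40°  [△PXU]
4. ∠PYU = 40°  [same arc PU]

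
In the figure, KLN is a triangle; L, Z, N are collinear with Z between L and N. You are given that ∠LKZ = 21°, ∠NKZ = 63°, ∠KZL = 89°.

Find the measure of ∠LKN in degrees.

1. ∠KLZ = 70°  [△KLZ]
2. ∠KZN = 91°  [linear pair at Z on LN]
3. ∠KLN = 70°  [Z on ray LN]
4. ∠KNZ = 26°  [△KZN]
5. ∠KNL = 26°  [Z on ray NL]
6. ∠LKN = 84°  [△KLN]

∠LKN = 84°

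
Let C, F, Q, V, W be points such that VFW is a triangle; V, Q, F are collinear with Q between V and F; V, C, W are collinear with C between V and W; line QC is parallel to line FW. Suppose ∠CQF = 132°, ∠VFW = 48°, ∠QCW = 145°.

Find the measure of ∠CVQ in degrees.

1. ∠CQV = 48°  [linear pair at Q on VF]
2. ∠QCV = 35°  [linear pair at C on VW]
3. ∠CVQ = 97°  [△VQC]

∠CVQ = 97°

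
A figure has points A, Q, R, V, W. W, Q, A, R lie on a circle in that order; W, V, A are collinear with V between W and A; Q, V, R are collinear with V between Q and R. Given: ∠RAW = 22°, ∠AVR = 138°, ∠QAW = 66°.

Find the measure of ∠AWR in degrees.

1. ∠RVW = 42°  [linear pair at V on WA]
2. ∠QRW = 66°  [same arc WQ]
3. ∠AWR = 72°  [△WVR]

∠AWR = 72°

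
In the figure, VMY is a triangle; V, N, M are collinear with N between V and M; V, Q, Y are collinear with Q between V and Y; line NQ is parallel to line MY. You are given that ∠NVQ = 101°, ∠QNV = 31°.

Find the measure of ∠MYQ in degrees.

1. ∠NQV = 48°  [△VNQ]
2. ∠NQY = 132°  [linear pair at Q on VY]
3. ∠MYQ = 48°  [NQ∥MY, co-interior at Y–Q]

∠MYQ = 48°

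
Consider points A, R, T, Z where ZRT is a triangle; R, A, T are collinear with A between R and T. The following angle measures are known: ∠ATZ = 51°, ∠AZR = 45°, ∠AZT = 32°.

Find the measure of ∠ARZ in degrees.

∠ARZ = 52°

1. ∠TAZ = 97°  [△ZAT]
2. ∠RAZ = 83°  [linear pair at A on RT]
3. ∠ARZ = 52°  [△ZRA]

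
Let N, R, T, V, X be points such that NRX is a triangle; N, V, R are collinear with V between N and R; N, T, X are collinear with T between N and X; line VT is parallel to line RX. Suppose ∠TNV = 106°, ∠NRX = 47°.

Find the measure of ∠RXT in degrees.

∠RXT = 27°

1. ∠RNX = 106°  [V on NR, T on NX]
2. ∠NXR = 27°  [△NRX]
3. ∠RXT = 27°  [T on ray XN]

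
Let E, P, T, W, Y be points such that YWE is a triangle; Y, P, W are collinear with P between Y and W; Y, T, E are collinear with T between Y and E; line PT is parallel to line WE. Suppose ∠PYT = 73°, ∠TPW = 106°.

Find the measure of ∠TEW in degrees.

∠TEW = 33°

1. ∠TPY = 74°  [linear pair at P on YW]
2. ∠PTY = 33°  [△YPT]
3. ∠ETP = 147°  [linear pair at T on YE]
4. ∠TEW = 33°  [PT∥WE, co-interior at E–T]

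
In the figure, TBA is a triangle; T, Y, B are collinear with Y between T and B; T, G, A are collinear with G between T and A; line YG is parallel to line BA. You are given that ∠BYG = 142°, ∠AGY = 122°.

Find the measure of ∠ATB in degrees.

1. ∠GYT = 38°  [linear pair at Y on TB]
2. ∠TGY = 58°  [linear pair at G on TA]
3. ∠GTY = 84°  [△TYG]
4. ∠ATB = 84°  [Y on TB, G on TA]

∠ATB = 84°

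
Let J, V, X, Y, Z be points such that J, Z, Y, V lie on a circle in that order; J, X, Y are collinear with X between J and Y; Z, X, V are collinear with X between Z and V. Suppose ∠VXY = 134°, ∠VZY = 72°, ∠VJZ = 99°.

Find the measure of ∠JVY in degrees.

∠JVY = 89°

1. ∠VJY = 72°  [same arc YV]
2. ∠VYZ = 81°  [cyclic JZYV, opposite ∠J+∠Y]
3. ∠YVZ = 27°  [△ZYV]
4. ∠JYV = 19°  [△YXV]
5. ∠JVY = 89°  [△JYV]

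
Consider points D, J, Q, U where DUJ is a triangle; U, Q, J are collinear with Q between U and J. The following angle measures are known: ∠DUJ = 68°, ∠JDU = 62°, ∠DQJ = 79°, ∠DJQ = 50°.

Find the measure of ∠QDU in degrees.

1. ∠DUQ = 68°  [Q on ray UJ]
2. ∠DQU = 101°  [linear pair at Q on UJ]
3. ∠QDU = 11°  [△DUQ]

∠QDU = 11°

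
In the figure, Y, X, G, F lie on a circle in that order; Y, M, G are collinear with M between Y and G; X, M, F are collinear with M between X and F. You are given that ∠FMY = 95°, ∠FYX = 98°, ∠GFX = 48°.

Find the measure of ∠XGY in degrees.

∠XGY = 35°

1. ∠GMX = 95°  [vertical angles at M]
2. ∠FGX = 82°  [cyclic YXGF, opposite ∠Y+∠G]
3. ∠FXG = 50°  [△XGF]
4. ∠XGY = 35°  [△XMG]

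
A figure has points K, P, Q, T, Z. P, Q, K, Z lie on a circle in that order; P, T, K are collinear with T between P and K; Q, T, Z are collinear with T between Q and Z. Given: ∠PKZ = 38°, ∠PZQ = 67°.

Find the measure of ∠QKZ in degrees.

∠QKZ = 105°

1. ∠PQZ = 38°  [same arc PZ]
2. ∠QPZ = 75°  [△PQZ]
3. ∠QKZ = 105°  [cyclic PQKZ, opposite ∠P+∠K]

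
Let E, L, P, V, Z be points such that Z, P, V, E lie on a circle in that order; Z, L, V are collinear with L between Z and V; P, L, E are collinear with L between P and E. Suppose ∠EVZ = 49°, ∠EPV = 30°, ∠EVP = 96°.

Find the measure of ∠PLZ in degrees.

1. ∠EPZ = 49°  [same arc ZE]
2. ∠PEV = 54°  [△PVE]
3. ∠PZV = 54°  [same arc PV]
4. ∠PLZ = 77°  [△ZLP]

∠PLZ = 77°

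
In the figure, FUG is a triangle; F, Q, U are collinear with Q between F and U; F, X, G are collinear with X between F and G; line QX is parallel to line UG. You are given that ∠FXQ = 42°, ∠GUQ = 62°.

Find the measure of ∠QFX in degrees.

∠QFX = 76°

1. ∠FGU = 42°  [QX∥UG, corresponding at X]
2. ∠FUG = 62°  [Q on ray UF]
3. ∠GFU = 76°  [△FUG]
4. ∠QFX = 76°  [Q on FU, X on FG]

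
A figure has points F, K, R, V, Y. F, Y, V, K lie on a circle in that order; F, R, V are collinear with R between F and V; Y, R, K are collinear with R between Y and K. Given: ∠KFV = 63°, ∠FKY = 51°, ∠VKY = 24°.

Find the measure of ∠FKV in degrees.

∠FKV = 75°

1. ∠FVY = 51°  [same arc FY]
2. ∠VFY = 24°  [same arc YV]
3. ∠FYV = 105°  [△FYV]
4. ∠FKV = 75°  [cyclic FYVK, opposite ∠Y+∠K]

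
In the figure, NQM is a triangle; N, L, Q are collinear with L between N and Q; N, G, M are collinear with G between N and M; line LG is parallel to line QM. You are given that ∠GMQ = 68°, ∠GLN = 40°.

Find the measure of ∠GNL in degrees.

1. ∠NMQ = 68°  [G on ray MN]
2. ∠MQN = 40°  [LG∥QM, corresponding at L]
3. ∠MNQ = 72°  [△NQM]
4. ∠GNL = 72°  [L on NQ, G on NM]

∠GNL = 72°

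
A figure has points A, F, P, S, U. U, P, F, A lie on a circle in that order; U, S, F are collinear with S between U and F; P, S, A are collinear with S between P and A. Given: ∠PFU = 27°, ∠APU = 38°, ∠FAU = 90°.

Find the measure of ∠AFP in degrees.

∠AFP = 65°

1. ∠PAU = 27°  [same arc UP]
2. ∠AUP = 115°  [△UPA]
3. ∠AFP = 65°  [cyclic UPFA, opposite ∠U+∠F]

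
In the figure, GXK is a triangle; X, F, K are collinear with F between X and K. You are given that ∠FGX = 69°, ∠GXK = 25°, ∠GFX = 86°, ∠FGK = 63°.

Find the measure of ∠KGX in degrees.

1. ∠GFK = 94°  [linear pair at F on XK]
2. ∠FKG = 23°  [△GFK]
3. ∠GKX = 23°  [F on ray KX]
4. ∠KGX = 132°  [△GXK]

∠KGX = 132°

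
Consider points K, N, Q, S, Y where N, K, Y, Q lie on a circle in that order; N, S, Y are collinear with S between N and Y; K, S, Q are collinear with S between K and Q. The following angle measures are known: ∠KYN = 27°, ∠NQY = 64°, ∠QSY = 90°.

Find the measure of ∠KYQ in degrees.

∠KYQ = 80°

1. ∠KQN = 27°  [same arc NK]
2. ∠NKY = 116°  [cyclic NKYQ, opposite ∠K+∠Q]
3. ∠NSQ = 90°  [linear pair at S on NY]
4. ∠QNY = 63°  [△NSQ]
5. ∠KNY = 37°  [△NKY]
6. ∠QKY = 63°  [same arc YQ]
7. ∠KQY = 37°  [same arc KY]
8. ∠KYQ = 80°  [△KYQ]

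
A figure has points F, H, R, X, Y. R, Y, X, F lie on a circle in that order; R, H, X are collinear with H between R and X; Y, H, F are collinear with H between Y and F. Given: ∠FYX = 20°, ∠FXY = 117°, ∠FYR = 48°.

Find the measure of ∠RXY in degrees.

∠RXY = 69°

1. ∠FRY = 63°  [cyclic RYXF, opposite ∠R+∠X]
2. ∠RFY = 69°  [△RYF]
3. ∠RXY = 69°  [same arc RY]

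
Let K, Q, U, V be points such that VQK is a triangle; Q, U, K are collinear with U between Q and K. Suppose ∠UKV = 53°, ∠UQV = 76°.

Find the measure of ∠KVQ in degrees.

1. ∠QKV = 53°  [U on ray KQ]
2. ∠KQV = 76°  [U on ray QK]
3. ∠KVQ = 51°  [△VQK]

∠KVQ = 51°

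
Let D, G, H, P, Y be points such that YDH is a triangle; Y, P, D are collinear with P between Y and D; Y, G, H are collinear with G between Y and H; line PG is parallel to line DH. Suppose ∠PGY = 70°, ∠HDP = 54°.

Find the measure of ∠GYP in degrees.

1. ∠DHY = 70°  [PG∥DH, corresponding at G]
2. ∠HDY = 54°  [P on ray DY]
3. ∠DYH = 56°  [△YDH]
4. ∠GYP = 56°  [P on YD, G on YH]

∠GYP = 56°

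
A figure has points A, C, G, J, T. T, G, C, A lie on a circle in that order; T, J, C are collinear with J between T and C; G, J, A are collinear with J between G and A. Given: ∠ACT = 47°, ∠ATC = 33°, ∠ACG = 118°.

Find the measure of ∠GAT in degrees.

∠GAT = 71°

1. ∠AGT = 47°  [same arc TA]
2. ∠ATG = 62°  [cyclic TGCA, opposite ∠T+∠C]
3. ∠GAT = 71°  [△TGA]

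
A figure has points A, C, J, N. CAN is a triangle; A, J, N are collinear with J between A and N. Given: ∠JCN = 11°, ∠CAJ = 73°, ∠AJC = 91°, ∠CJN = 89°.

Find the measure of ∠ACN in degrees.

∠ACN = 27°

1. ∠CNJ = 80°  [△CJN]
2. ∠CAN = 73°  [J on ray AN]
3. ∠ANC = 80°  [J on ray NA]
4. ∠ACN = 27°  [△CAN]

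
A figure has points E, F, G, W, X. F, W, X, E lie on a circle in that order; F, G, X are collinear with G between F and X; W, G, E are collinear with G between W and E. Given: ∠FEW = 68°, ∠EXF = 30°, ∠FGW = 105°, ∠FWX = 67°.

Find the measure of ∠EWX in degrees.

1. ∠FXW = 68°  [same arc FW]
2. ∠WGX = 75°  [linear pair at G on FX]
3. ∠EWX = 37°  [△WGX]

∠EWX = 37°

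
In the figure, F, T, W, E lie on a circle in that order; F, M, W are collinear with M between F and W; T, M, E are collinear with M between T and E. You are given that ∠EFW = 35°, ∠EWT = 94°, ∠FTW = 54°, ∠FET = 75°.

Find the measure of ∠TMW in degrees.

∠TMW = 70°

1. ∠ETW = 35°  [same arc WE]
2. ∠FWT = 75°  [same arc FT]
3. ∠TMW = 70°  [△TMW]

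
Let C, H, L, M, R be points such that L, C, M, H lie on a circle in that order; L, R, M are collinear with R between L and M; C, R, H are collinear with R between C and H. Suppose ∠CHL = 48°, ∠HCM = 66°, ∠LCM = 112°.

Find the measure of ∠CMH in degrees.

∠CMH = 94°

1. ∠CML = 48°  [same arc LC]
2. ∠CLM = 20°  [△LCM]
3. ∠CHM = 20°  [same arc CM]
4. ∠CMH = 94°  [△CMH]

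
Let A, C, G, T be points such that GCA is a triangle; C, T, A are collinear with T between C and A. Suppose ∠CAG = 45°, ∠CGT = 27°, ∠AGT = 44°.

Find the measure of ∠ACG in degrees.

∠ACG = 64°

1. ∠GAT = 45°  [T on ray AC]
2. ∠ATG = 91°  [△GTA]
3. ∠CTG = 89°  [linear pair at T on CA]
4. ∠GCT = 64°  [△GCT]
5. ∠ACG = 64°  [T on ray CA]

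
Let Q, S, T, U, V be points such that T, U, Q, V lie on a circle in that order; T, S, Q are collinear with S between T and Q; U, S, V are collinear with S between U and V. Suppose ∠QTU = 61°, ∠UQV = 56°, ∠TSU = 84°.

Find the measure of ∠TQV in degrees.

∠TQV = 35°

1. ∠QVU = 61°  [same arc UQ]
2. ∠QSV = 84°  [vertical angles at S]
3. ∠TQV = 35°  [△QSV]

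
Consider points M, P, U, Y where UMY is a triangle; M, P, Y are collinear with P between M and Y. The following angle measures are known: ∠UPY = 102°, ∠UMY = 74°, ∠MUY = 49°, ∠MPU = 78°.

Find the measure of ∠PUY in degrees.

1. ∠MYU = 57°  [△UMY]
2. ∠PYU = 57°  [P on ray YM]
3. ∠PUY = 21°  [△UPY]

∠PUY = 21°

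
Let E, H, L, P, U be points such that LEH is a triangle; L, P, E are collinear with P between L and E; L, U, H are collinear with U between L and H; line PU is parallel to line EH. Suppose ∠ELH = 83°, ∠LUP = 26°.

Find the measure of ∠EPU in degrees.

1. ∠PLU = 83°  [P on LE, U on LH]
2. ∠LPU = 71°  [△LPU]
3. ∠EPU = 109°  [linear pair at P on LE]

∠EPU = 109°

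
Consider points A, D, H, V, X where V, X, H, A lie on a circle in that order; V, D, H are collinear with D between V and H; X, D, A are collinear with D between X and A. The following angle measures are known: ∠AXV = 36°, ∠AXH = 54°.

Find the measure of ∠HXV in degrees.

1. ∠AHV = 36°  [same arc VA]
2. ∠AVH = 54°  [same arc HA]
3. ∠HAV = 90°  [△VHA]
4. ∠HXV = 90°  [cyclic VXHA, opposite ∠X+∠A]

∠HXV = 90°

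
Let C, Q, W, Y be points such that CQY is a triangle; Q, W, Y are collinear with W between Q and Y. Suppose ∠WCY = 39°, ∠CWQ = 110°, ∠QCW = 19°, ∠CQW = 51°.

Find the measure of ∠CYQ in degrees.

∠CYQ = 71°

1. ∠CWY = 70°  [linear pair at W on QY]
2. ∠CYW = 71°  [△CWY]
3. ∠CYQ = 71°  [W on ray YQ]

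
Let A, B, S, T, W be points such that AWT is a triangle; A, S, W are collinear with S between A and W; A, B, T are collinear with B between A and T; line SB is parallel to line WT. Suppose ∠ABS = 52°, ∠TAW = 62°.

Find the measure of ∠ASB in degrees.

∠ASB = 66°

1. ∠ATW = 52°  [SB∥WT, corresponding at B]
2. ∠AWT = 66°  [△AWT]
3. ∠ASB = 66°  [SB∥WT, corresponding at S]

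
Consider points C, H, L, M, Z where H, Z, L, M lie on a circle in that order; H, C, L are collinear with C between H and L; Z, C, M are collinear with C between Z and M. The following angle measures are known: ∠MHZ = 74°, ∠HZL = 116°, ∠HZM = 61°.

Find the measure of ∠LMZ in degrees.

∠LMZ = 19°

1. ∠HMZ = 45°  [△HZM]
2. ∠HLZ = 45°  [same arc HZ]
3. ∠LHZ = 19°  [△HZL]
4. ∠LMZ = 19°  [same arc ZL]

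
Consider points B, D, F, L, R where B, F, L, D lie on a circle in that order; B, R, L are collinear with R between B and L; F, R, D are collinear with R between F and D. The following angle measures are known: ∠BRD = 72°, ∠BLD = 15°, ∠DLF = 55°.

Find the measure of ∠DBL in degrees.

1. ∠DRL = 108°  [linear pair at R on BL]
2. ∠FDL = 57°  [△LRD]
3. ∠DFL = 68°  [△FLD]
4. ∠DBL = 68°  [same arc LD]

∠DBL = 68°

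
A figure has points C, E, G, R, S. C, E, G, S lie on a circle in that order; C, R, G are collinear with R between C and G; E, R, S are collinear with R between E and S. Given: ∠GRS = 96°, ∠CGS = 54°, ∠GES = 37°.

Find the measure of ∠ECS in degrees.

∠ECS = 67°

1. ∠CRS = 84°  [linear pair at R on CG]
2. ∠CES = 54°  [same arc CS]
3. ∠GCS = 37°  [same arc GS]
4. ∠CSE = 59°  [△CRS]
5. ∠ECS = 67°  [△CES]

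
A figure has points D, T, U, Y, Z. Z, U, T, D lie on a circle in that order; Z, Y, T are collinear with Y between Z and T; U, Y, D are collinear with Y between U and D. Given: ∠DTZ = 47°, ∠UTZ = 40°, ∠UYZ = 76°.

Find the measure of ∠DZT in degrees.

1. ∠UDZ = 40°  [same arc ZU]
2. ∠DYT = 76°  [vertical angles at Y]
3. ∠DYZ = 104°  [linear pair at Y on ZT]
4. ∠DZT = 36°  [△ZYD]

∠DZT = 36°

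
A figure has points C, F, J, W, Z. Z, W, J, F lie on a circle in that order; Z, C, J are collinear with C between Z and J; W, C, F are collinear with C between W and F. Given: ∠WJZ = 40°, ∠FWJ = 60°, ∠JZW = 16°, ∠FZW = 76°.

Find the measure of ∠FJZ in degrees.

1. ∠JWZ = 124°  [△ZWJ]
2. ∠FZJ = 60°  [same arc JF]
3. ∠JFZ = 56°  [cyclic ZWJF, opposite ∠W+∠F]
4. ∠FJZ = 64°  [△ZJF]

∠FJZ = 64°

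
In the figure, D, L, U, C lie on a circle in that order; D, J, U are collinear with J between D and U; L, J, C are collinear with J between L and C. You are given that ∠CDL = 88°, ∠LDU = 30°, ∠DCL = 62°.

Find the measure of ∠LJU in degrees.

1. ∠CLD = 30°  [△DLC]
2. ∠DJL = 120°  [△DJL]
3. ∠LJU = 60°  [linear pair at J on DU]

∠LJU = 60°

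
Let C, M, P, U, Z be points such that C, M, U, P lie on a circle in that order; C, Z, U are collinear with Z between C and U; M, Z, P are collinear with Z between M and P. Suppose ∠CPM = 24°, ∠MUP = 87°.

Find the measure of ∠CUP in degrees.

1. ∠MCP = 93°  [cyclic CMUP, opposite ∠C+∠U]
2. ∠CMP = 63°  [△CMP]
3. ∠CUP = 63°  [same arc CP]

∠CUP = 63°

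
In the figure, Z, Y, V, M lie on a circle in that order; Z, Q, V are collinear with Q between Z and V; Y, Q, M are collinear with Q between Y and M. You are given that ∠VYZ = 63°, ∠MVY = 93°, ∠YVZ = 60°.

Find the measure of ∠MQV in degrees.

∠MQV = 90°

1. ∠VZY = 57°  [△ZYV]
2. ∠MZY = 87°  [cyclic ZYVM, opposite ∠Z+∠V]
3. ∠YMZ = 60°  [same arc ZY]
4. ∠VMY = 57°  [same arc YV]
5. ∠MYZ = 33°  [△ZYM]
6. ∠MVZ = 33°  [same arc ZM]
7. ∠MQV = 90°  [△VQM]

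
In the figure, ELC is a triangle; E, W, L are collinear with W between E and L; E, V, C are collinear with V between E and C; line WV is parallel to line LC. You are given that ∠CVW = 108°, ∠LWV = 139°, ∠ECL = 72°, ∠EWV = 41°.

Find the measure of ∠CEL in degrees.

∠CEL = 67°

1. ∠EVW = 72°  [linear pair at V on EC]
2. ∠VEW = 67°  [△EWV]
3. ∠CEL = 67°  [W on EL, V on EC]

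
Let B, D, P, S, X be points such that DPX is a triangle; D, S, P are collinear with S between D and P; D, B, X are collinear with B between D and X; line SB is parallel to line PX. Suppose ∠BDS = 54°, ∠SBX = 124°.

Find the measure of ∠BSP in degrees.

1. ∠DBS = 56°  [linear pair at B on DX]
2. ∠BSD = 70°  [△DSB]
3. ∠BSP = 110°  [linear pair at S on DP]

∠BSP = 110°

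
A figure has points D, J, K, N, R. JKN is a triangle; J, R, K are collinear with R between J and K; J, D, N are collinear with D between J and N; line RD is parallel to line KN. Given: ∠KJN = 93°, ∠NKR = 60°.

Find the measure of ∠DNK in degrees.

1. ∠JKN = 60°  [R on ray KJ]
2. ∠JNK = 27°  [△JKN]
3. ∠DNK = 27°  [D on ray NJ]

∠DNK = 27°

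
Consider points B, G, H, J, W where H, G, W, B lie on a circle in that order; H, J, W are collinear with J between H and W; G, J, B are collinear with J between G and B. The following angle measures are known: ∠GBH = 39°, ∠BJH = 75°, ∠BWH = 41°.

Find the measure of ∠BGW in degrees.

1. ∠GWH = 39°  [same arc HG]
2. ∠GJW = 75°  [vertical angles at J]
3. ∠BGW = 66°  [△GJW]

∠BGW = 66°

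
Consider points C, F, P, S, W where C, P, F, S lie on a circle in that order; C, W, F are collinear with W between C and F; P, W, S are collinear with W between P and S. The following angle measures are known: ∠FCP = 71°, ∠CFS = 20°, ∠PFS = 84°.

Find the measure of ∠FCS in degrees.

∠FCS = 25°

1. ∠FSP = 71°  [same arc PF]
2. ∠FPS = 25°  [△PFS]
3. ∠FCS = 25°  [same arc FS]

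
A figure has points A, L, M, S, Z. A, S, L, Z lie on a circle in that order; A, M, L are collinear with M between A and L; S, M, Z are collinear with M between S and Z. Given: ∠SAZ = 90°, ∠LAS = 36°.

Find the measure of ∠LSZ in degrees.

1. ∠SLZ = 90°  [cyclic ASLZ, opposite ∠A+∠L]
2. ∠LZS = 36°  [same arc SL]
3. ∠LSZ = 54°  [△SLZ]

∠LSZ = 54°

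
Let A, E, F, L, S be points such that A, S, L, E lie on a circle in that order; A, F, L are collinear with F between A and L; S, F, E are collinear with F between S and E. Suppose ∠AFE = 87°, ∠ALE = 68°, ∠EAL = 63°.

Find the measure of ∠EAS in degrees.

∠EAS = 82°

1. ∠AES = 30°  [△AFE]
2. ∠ASE = 68°  [same arc AE]
3. ∠EAS = 82°  [△ASE]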